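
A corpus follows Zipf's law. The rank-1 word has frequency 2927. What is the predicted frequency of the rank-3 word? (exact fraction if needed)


Zipf's law: freq(rank) = f1 / rank
f1 = 2927, rank = 3
freq = 2927 / 3
GCD(2927, 3) = 1
Simplified: 2927/3

2927/3


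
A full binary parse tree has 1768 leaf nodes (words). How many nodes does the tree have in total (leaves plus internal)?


Leaf nodes (terminals): 1768
Internal nodes = n - 1 = 1768 - 1 = 1767
Total = leaves + internal = 1768 + 1767 = 3535

3535


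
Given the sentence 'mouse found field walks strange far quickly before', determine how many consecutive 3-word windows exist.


Word trigrams from [8] words:
  Trigram 1: (mouse found field)
  Trigram 2: (found field walks)
  Trigram 3: (field walks strange)
  Trigram 4: (walks strange far)
  Trigram 5: (strange far quickly)
  Trigram 6: (far quickly before)
Total word trigrams: 8 - 2 = 6

6


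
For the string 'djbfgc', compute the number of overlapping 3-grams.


String 'djbfgc' has length L = 6.
Number of overlapping n-grams = L - n + 1
Substituting: 6 - 3 + 1 = 4

4


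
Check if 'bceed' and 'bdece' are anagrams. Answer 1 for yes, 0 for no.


Sort characters of 'bceed': 'bcdee'
Sort characters of 'bdece': 'bcdee'
Sorted forms match -> they ARE anagrams
Result: 1

1


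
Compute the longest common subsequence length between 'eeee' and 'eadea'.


DP table for LCS of 'eeee' and 'eadea':
       e  a  d  e  a
    0  0  0  0  0  0
  e 0  1  1  1  1  1
  e 0  1  1  1  2  2
  e 0  1  1  1  2  2
  e 0  1  1  1  2  2
LCS: 'ee'
LCS length = 2

2


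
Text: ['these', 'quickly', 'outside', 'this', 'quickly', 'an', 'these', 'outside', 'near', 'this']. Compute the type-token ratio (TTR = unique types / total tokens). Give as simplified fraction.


Tokens: 10
Unique types: ('an', 'near', 'outside', 'quickly', 'these', 'this') = 6
TTR = 6/10
Simplify: divide both by 2 -> 3/5
TTR = 3/5

3/5


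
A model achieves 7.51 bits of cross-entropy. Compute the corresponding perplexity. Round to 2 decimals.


Perplexity formula: PP = 2^H
H = 7.51
PP = 2^7.51
Decompose: 2^7.51 = 2^7 * 2^0.51
2^7 = 128, 2^0.51 ~ 1.4240502
PP ~ 128 * 1.4240502 = 182.2784256
Rounded to 2 decimals: 182.28

182.28


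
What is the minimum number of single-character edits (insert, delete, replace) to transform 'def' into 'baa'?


Building DP table for s1='def' (len 3) and s2='baa' (len 3):
       b  a  a
    0  1  2  3
  d 1  1  2  3
  e 2  2  2  3
  f 3  3  3  3
Edit distance = dp[3][3] = 3

3


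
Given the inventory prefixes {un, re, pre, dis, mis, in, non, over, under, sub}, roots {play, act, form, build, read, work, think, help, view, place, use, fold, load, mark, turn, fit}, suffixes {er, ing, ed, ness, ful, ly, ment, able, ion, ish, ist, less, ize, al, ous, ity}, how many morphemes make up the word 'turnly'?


Segmenting 'turnly' against the inventory:
  'turn' -> root (morpheme 1)
  'ly' -> suffix (morpheme 2)
Total morphemes: 2

2


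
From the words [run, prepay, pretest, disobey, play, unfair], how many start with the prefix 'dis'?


Checking each word for prefix 'dis':
  'run' -> no (count: 0)
  'prepay' -> no (count: 0)
  'pretest' -> no (count: 0)
  'disobey' -> YES, starts with 'dis' (count: 1)
  'play' -> no (count: 1)
  'unfair' -> no (count: 1)
Total with prefix 'dis': 1

1


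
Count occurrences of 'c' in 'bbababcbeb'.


Scanning 'bbababcbeb' for 'c':
  Position 6: 'c' -> MATCH (count: 1)
Total occurrences of 'c': 1

1


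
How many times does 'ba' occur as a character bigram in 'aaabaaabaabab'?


Scanning 'aaabaaabaabab' for bigram 'ba':
  Position 0: 'aa' -> no
  Position 1: 'aa' -> no
  Position 2: 'ab' -> no
  Position 3: 'ba' -> MATCH
  Position 4: 'aa' -> no
  Position 5: 'aa' -> no
  Position 6: 'ab' -> no
  Position 7: 'ba' -> MATCH
  Position 8: 'aa' -> no
  Position 9: 'ab' -> no
  Position 10: 'ba' -> MATCH
  Position 11: 'ab' -> no
Total matches: 3

3


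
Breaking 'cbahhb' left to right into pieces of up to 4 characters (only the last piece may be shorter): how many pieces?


'cbahhb' has 6 characters.
Chunking with max size 4:
  Chunk 1: 'cbah' (positions 0-3)
  Chunk 2: 'hb' (positions 4-5)
Total chunks: ceil(6 / 4) = 2

2


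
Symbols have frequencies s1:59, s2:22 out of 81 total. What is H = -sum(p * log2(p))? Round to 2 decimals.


Computing entropy H = -sum(p_i * log2(p_i)):
  s1: p = 59/81 = 0.7284, -p*log2(p) = 0.3330
  s2: p = 22/81 = 0.2716, -p*log2(p) = 0.5107
H = sum of terms = 0.8437
Rounded to 2 decimals: 0.84

0.84


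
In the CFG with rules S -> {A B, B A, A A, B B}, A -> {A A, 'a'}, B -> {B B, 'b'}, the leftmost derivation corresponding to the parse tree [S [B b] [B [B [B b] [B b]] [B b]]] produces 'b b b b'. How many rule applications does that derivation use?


Every bracketed nonterminal node [X ...] in the tree is produced by exactly one rule application.
Reading the tree off as a leftmost derivation:
  Step 1: S  =>  B B   (applied S -> B B)
  Step 2: B B  =>  b B   (applied B -> b)
  Step 3: b B  =>  b B B   (applied B -> B B)
  Step 4: b B B  =>  b B B B   (applied B -> B B)
  Step 5: b B B B  =>  b b B B   (applied B -> b)
  Step 6: b b B B  =>  b b b B   (applied B -> b)
  Step 7: b b b B  =>  b b b b   (applied B -> b)
Final yield: b b b b
Total rewrite steps: 7

7


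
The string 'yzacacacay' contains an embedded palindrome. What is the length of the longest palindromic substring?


Scanning 'yzacacacay' for palindromic substrings.
Substring at positions 2-8: 'acacaca'.
Check: reverse('acacaca') = 'acacaca' -> palindrome confirmed.
Neighbouring characters ('z' / 'y') break symmetry, so it cannot extend further.
No longer palindromic substring exists; longest length = 7

7


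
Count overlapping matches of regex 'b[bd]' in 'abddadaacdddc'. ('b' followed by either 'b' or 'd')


Pattern: b[bd] means 'b' followed by either 'b' or 'd'.
Scanning 'abddadaacdddc' position-by-position:
  Pos 0: window 'ab' -> no
  Pos 1: window 'bd' -> MATCH
  Pos 2: window 'dd' -> no
  Pos 3: window 'da' -> no
  Pos 4: window 'ad' -> no
  Pos 5: window 'da' -> no
  Pos 6: window 'aa' -> no
  Pos 7: window 'ac' -> no
  Pos 8: window 'cd' -> no
  Pos 9: window 'dd' -> no
  Pos 10: window 'dd' -> no
  Pos 11: window 'dc' -> no
  Pos 12: window 'c' -> no
Total matches: 1

1


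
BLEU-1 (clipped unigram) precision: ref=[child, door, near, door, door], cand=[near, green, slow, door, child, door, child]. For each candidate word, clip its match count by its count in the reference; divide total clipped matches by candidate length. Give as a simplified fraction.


Reference word counts: {'child': 1, 'door': 3, 'near': 1}
Checking each candidate word (with clipping):
  'near' -> in reference (ref count 1, used 1/1) -> match (matches: 1)
  'green' -> not in reference -> no match (matches: 1)
  'slow' -> not in reference -> no match (matches: 1)
  'door' -> in reference (ref count 3, used 1/3) -> match (matches: 2)
  'child' -> in reference (ref count 1, used 1/1) -> match (matches: 3)
  'door' -> in reference (ref count 3, used 2/3) -> match (matches: 4)
  'child' -> ref count 1 already used up (1/1) -> clipped, no match (matches: 4)
Clipped matches: 4, Candidate length: 7
Precision = 4/7

4/7


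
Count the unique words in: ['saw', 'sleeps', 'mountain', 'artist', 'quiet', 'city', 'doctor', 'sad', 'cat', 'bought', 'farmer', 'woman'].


Listing all tokens and tracking unique types:
  Token 1: 'saw' -> NEW (unique so far: 1)
  Token 2: 'sleeps' -> NEW (unique so far: 2)
  Token 3: 'mountain' -> NEW (unique so far: 3)
  Token 4: 'artist' -> NEW (unique so far: 4)
  Token 5: 'quiet' -> NEW (unique so far: 5)
  Token 6: 'city' -> NEW (unique so far: 6)
  Token 7: 'doctor' -> NEW (unique so far: 7)
  Token 8: 'sad' -> NEW (unique so far: 8)
  Token 9: 'cat' -> NEW (unique so far: 9)
  Token 10: 'bought' -> NEW (unique so far: 10)
  Token 11: 'farmer' -> NEW (unique so far: 11)
  Token 12: 'woman' -> NEW (unique so far: 12)
Unique types: ('artist', 'bought', 'cat', 'city', 'doctor', 'farmer', 'mountain', 'quiet', 'sad', 'saw', 'sleeps', 'woman')
Vocabulary size: 12

12


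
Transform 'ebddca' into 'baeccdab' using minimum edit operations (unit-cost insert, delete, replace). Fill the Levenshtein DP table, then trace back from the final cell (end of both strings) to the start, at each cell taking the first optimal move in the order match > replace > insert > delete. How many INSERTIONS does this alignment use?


Edit distance = 6. Backtracking from cell (6, 8) with preference match > replace > insert > delete,
then listing the resulting alignment 'ebddca' -> 'baeccdab' left to right:
  Step 1: insert 'b' [insertion #1]
  Step 2: insert 'a' [insertion #2]
  Step 3: keep 'e'
  Step 4: replace b->c
  Step 5: replace d->c
  Step 6: keep 'd'
  Step 7: replace c->a
  Step 8: replace a->b
Total insertions: 2

2


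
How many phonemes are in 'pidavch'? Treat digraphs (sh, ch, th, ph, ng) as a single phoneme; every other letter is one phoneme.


Parsing 'pidavch' greedily, digraphs first:
  'p' -> consonant phoneme (phonemes so far: 1)
  'i' -> vowel phoneme (phonemes so far: 2)
  'd' -> consonant phoneme (phonemes so far: 3)
  'a' -> vowel phoneme (phonemes so far: 4)
  'v' -> consonant phoneme (phonemes so far: 5)
  'ch' -> digraph (1 consonant phoneme) (phonemes so far: 6)
Total phonemes: 6

6


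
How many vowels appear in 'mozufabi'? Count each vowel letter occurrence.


Scanning each character of 'mozufabi':
  Position 1: 'm' -> consonant (running count: 0)
  Position 2: 'o' -> vowel (running count: 1)
  Position 3: 'z' -> consonant (running count: 1)
  Position 4: 'u' -> vowel (running count: 2)
  Position 5: 'f' -> consonant (running count: 2)
  Position 6: 'a' -> vowel (running count: 3)
  Position 7: 'b' -> consonant (running count: 3)
  Position 8: 'i' -> vowel (running count: 4)
Total vowels: 4

4


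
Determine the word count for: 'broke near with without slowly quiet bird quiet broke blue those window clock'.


Counting words by splitting on spaces:
  Word 1: 'broke'
  Word 2: 'near'
  Word 3: 'with'
  Word 4: 'without'
  Word 5: 'slowly'
  Word 6: 'quiet'
  Word 7: 'bird'
  Word 8: 'quiet'
  Word 9: 'broke'
  Word 10: 'blue'
  Word 11: 'those'
  Word 12: 'window'
  Word 13: 'clock'
Total words: 13

13


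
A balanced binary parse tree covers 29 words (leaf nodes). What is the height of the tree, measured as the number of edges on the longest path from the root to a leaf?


In a balanced binary tree with n leaves the deepest leaf is ceil(log2(n)) edges below the root.
log2(29) = 4.8580
ceil(4.8580) = 5
height (edges) = 5

5


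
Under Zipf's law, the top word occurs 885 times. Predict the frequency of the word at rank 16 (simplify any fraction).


Zipf's law: freq(rank) = f1 / rank
f1 = 885, rank = 16
freq = 885 / 16
GCD(885, 16) = 1
Simplified: 885/16

885/16


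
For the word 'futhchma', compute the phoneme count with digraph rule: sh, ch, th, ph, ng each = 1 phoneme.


Parsing 'futhchma' greedily, digraphs first:
  'f' -> consonant phoneme (phonemes so far: 1)
  'u' -> vowel phoneme (phonemes so far: 2)
  'th' -> digraph (1 consonant phoneme) (phonemes so far: 3)
  'ch' -> digraph (1 consonant phoneme) (phonemes so far: 4)
  'm' -> consonant phoneme (phonemes so far: 5)
  'a' -> vowel phoneme (phonemes so far: 6)
Total phonemes: 6

6


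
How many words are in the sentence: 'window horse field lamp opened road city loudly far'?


Counting words by splitting on spaces:
  Word 1: 'window'
  Word 2: 'horse'
  Word 3: 'field'
  Word 4: 'lamp'
  Word 5: 'opened'
  Word 6: 'road'
  Word 7: 'city'
  Word 8: 'loudly'
  Word 9: 'far'
Total words: 9

9


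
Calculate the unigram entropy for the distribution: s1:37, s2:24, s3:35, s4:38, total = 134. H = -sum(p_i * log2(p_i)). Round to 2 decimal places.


Computing entropy H = -sum(p_i * log2(p_i)):
  s1: p = 37/134 = 0.2761, -p*log2(p) = 0.5127
  s2: p = 24/134 = 0.1791, -p*log2(p) = 0.4444
  s3: p = 35/134 = 0.2612, -p*log2(p) = 0.5059
  s4: p = 38/134 = 0.2836, -p*log2(p) = 0.5156
H = sum of terms = 1.9786
Rounded to 2 decimals: 1.98

1.98


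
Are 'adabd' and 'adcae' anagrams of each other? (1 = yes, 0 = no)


Sort characters of 'adabd': 'aabdd'
Sort characters of 'adcae': 'aacde'
Sorted forms differ -> they are NOT anagrams
Result: 0

0


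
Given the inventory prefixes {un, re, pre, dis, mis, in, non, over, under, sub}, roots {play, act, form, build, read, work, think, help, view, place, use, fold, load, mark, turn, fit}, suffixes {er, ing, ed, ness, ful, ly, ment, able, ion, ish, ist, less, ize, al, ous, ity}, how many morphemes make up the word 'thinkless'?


Segmenting 'thinkless' against the inventory:
  'think' -> root (morpheme 1)
  'less' -> suffix (morpheme 2)
Total morphemes: 2

2


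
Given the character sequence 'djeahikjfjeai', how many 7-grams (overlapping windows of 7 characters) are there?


String 'djeahikjfjeai' has length L = 13.
Number of overlapping n-grams = L - n + 1
Substituting: 13 - 7 + 1 = 7

7


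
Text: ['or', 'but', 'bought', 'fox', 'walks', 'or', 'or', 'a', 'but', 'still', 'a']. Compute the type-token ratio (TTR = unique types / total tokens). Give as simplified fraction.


Tokens: 11
Unique types: ('a', 'bought', 'but', 'fox', 'or', 'still', 'walks') = 7
TTR = 7/11
Already in lowest terms.

7/11


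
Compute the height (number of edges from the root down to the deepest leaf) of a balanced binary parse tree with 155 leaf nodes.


In a balanced binary tree with n leaves the deepest leaf is ceil(log2(n)) edges below the root.
log2(155) = 7.2761
ceil(7.2761) = 8
height (edges) = 8

8


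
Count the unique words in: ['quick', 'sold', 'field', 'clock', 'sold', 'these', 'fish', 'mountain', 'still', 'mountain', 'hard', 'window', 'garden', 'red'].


Listing all tokens and tracking unique types:
  Token 1: 'quick' -> NEW (unique so far: 1)
  Token 2: 'sold' -> NEW (unique so far: 2)
  Token 3: 'field' -> NEW (unique so far: 3)
  Token 4: 'clock' -> NEW (unique so far: 4)
  Token 5: 'sold' -> duplicate (unique so far: 4)
  Token 6: 'these' -> NEW (unique so far: 5)
  Token 7: 'fish' -> NEW (unique so far: 6)
  Token 8: 'mountain' -> NEW (unique so far: 7)
  Token 9: 'still' -> NEW (unique so far: 8)
  Token 10: 'mountain' -> duplicate (unique so far: 8)
  Token 11: 'hard' -> NEW (unique so far: 9)
  Token 12: 'window' -> NEW (unique so far: 10)
  Token 13: 'garden' -> NEW (unique so far: 11)
  Token 14: 'red' -> NEW (unique so far: 12)
Unique types: ('clock', 'field', 'fish', 'garden', 'hard', 'mountain', 'quick', 'red', 'sold', 'still', 'these', 'window')
Vocabulary size: 12

12


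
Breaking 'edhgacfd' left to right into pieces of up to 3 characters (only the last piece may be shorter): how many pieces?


'edhgacfd' has 8 characters.
Chunking with max size 3:
  Chunk 1: 'edh' (positions 0-2)
  Chunk 2: 'gac' (positions 3-5)
  Chunk 3: 'fd' (positions 6-7)
Total chunks: ceil(8 / 3) = 3

3


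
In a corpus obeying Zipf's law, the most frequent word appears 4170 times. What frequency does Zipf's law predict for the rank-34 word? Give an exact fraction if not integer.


Zipf's law: freq(rank) = f1 / rank
f1 = 4170, rank = 34
freq = 4170 / 34
GCD(4170, 34) = 2
Simplified: 2085/17

2085/17


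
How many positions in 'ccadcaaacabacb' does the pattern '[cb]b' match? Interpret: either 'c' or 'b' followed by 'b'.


Pattern: [cb]b means either 'c' or 'b' followed by 'b'.
Scanning 'ccadcaaacabacb' position-by-position:
  Pos 0: window 'cc' -> no
  Pos 1: window 'ca' -> no
  Pos 2: window 'ad' -> no
  Pos 3: window 'dc' -> no
  Pos 4: window 'ca' -> no
  Pos 5: window 'aa' -> no
  Pos 6: window 'aa' -> no
  Pos 7: window 'ac' -> no
  Pos 8: window 'ca' -> no
  Pos 9: window 'ab' -> no
  Pos 10: window 'ba' -> no
  Pos 11: window 'ac' -> no
  Pos 12: window 'cb' -> MATCH
  Pos 13: window 'b' -> no
Total matches: 1

1


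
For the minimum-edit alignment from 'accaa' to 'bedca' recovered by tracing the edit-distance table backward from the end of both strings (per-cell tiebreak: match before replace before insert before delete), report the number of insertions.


Edit distance = 4. Backtracking from cell (5, 5) with preference match > replace > insert > delete,
then listing the resulting alignment 'accaa' -> 'bedca' left to right:
  Step 1: replace a->b
  Step 2: replace c->e
  Step 3: replace c->d
  Step 4: replace a->c
  Step 5: keep 'a'
Total insertions: 0

0


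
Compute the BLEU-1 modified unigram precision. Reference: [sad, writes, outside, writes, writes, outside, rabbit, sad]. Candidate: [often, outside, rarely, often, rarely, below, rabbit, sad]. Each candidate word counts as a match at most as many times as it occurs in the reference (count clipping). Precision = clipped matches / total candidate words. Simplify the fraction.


Reference word counts: {'outside': 2, 'rabbit': 1, 'sad': 2, 'writes': 3}
Checking each candidate word (with clipping):
  'often' -> not in reference -> no match (matches: 0)
  'outside' -> in reference (ref count 2, used 1/2) -> match (matches: 1)
  'rarely' -> not in reference -> no match (matches: 1)
  'often' -> not in reference -> no match (matches: 1)
  'rarely' -> not in reference -> no match (matches: 1)
  'below' -> not in reference -> no match (matches: 1)
  'rabbit' -> in reference (ref count 1, used 1/1) -> match (matches: 2)
  'sad' -> in reference (ref count 2, used 1/2) -> match (matches: 3)
Clipped matches: 3, Candidate length: 8
Precision = 3/8

3/8


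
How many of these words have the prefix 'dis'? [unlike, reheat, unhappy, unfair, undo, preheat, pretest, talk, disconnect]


Checking each word for prefix 'dis':
  'unlike' -> no (count: 0)
  'reheat' -> no (count: 0)
  'unhappy' -> no (count: 0)
  'unfair' -> no (count: 0)
  'undo' -> no (count: 0)
  'preheat' -> no (count: 0)
  'pretest' -> no (count: 0)
  'talk' -> no (count: 0)
  'disconnect' -> YES, starts with 'dis' (count: 1)
Total with prefix 'dis': 1

1


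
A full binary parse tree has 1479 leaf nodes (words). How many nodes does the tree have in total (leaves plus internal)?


Leaf nodes (terminals): 1479
Internal nodes = n - 1 = 1479 - 1 = 1478
Total = leaves + internal = 1479 + 1478 = 2957

2957


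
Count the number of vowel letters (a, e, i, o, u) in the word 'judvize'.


Scanning each character of 'judvize':
  Position 1: 'j' -> consonant (running count: 0)
  Position 2: 'u' -> vowel (running count: 1)
  Position 3: 'd' -> consonant (running count: 1)
  Position 4: 'v' -> consonant (running count: 1)
  Position 5: 'i' -> vowel (running count: 2)
  Position 6: 'z' -> consonant (running count: 2)
  Position 7: 'e' -> vowel (running count: 3)
Total vowels: 3

3


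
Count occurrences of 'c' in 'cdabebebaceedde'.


Scanning 'cdabebebaceedde' for 'c':
  Position 0: 'c' -> MATCH (count: 1)
  Position 9: 'c' -> MATCH (count: 2)
Total occurrences of 'c': 2

2


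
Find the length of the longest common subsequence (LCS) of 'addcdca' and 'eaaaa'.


DP table for LCS of 'addcdca' and 'eaaaa':
       e  a  a  a  a
    0  0  0  0  0  0
  a 0  0  1  1  1  1
  d 0  0  1  1  1  1
  d 0  0  1  1  1  1
  c 0  0  1  1  1  1
  d 0  0  1  1  1  1
  c 0  0  1  1  1  1
  a 0  0  1  2  2  2
LCS: 'aa'
LCS length = 2

2


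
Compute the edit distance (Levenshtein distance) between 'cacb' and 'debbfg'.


Building DP table for s1='cacb' (len 4) and s2='debbfg' (len 6):
       d  e  b  b  f  g
    0  1  2  3  4  5  6
  c 1  1  2  3  4  5  6
  a 2  2  2  3  4  5  6
  c 3  3  3  3  4  5  6
  b 4  4  4  3  3  4  5
Edit distance = dp[4][6] = 5

5


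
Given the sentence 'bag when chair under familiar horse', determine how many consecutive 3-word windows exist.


Word trigrams from [6] words:
  Trigram 1: (bag when chair)
  Trigram 2: (when chair under)
  Trigram 3: (chair under familiar)
  Trigram 4: (under familiar horse)
Total word trigrams: 6 - 2 = 4

4


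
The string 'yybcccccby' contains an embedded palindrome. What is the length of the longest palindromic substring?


Scanning 'yybcccccby' for palindromic substrings.
Substring at positions 1-9: 'ybcccccby'.
Check: reverse('ybcccccby') = 'ybcccccby' -> palindrome confirmed.
Neighbouring characters ('y' / '-') break symmetry, so it cannot extend further.
No longer palindromic substring exists; longest length = 9

9


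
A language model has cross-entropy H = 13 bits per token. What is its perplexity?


Perplexity formula: PP = 2^H
H = 13
PP = 2^13
PP = 2^13 = 8192

8192


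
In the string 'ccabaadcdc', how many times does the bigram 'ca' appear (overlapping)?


Scanning 'ccabaadcdc' for bigram 'ca':
  Position 0: 'cc' -> no
  Position 1: 'ca' -> MATCH
  Position 2: 'ab' -> no
  Position 3: 'ba' -> no
  Position 4: 'aa' -> no
  Position 5: 'ad' -> no
  Position 6: 'dc' -> no
  Position 7: 'cd' -> no
  Position 8: 'dc' -> no
Total matches: 1

1


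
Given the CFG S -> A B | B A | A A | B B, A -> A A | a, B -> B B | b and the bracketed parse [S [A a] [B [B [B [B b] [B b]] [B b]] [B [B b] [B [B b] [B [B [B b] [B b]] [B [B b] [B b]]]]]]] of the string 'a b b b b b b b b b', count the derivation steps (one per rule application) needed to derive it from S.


Every bracketed nonterminal node [X ...] in the tree is produced by exactly one rule application.
Reading the tree off as a leftmost derivation:
  Step 1: S  =>  A B   (applied S -> A B)
  Step 2: A B  =>  a B   (applied A -> a)
  Step 3: a B  =>  a B B   (applied B -> B B)
  Step 4: a B B  =>  a B B B   (applied B -> B B)
  Step 5: a B B B  =>  a B B B B   (applied B -> B B)
  Step 6: a B B B B  =>  a b B B B   (applied B -> b)
  Step 7: a b B B B  =>  a b b B B   (applied B -> b)
  Step 8: a b b B B  =>  a b b b B   (applied B -> b)
  Step 9: a b b b B  =>  a b b b B B   (applied B -> B B)
  Step 10: a b b b B B  =>  a b b b b B   (applied B -> b)
  Step 11: a b b b b B  =>  a b b b b B B   (applied B -> B B)
  Step 12: a b b b b B B  =>  a b b b b b B   (applied B -> b)
  Step 13: a b b b b b B  =>  a b b b b b B B   (applied B -> B B)
  Step 14: a b b b b b B B  =>  a b b b b b B B B   (applied B -> B B)
  Step 15: a b b b b b B B B  =>  a b b b b b b B B   (applied B -> b)
  Step 16: a b b b b b b B B  =>  a b b b b b b b B   (applied B -> b)
  Step 17: a b b b b b b b B  =>  a b b b b b b b B B   (applied B -> B B)
  Step 18: a b b b b b b b B B  =>  a b b b b b b b b B   (applied B -> b)
  Step 19: a b b b b b b b b B  =>  a b b b b b b b b b   (applied B -> b)
Final yield: a b b b b b b b b b
Total rewrite steps: 19

19


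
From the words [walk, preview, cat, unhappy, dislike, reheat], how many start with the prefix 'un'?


Checking each word for prefix 'un':
  'walk' -> no (count: 0)
  'preview' -> no (count: 0)
  'cat' -> no (count: 0)
  'unhappy' -> YES, starts with 'un' (count: 1)
  'dislike' -> no (count: 1)
  'reheat' -> no (count: 1)
Total with prefix 'un': 1

1


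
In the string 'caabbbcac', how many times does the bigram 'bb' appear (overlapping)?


Scanning 'caabbbcac' for bigram 'bb':
  Position 0: 'ca' -> no
  Position 1: 'aa' -> no
  Position 2: 'ab' -> no
  Position 3: 'bb' -> MATCH
  Position 4: 'bb' -> MATCH
  Position 5: 'bc' -> no
  Position 6: 'ca' -> no
  Position 7: 'ac' -> no
Total matches: 2

2


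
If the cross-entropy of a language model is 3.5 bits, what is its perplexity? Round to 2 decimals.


Perplexity formula: PP = 2^H
H = 3.5
PP = 2^3.5
Decompose: 2^3.5 = 2^3 * 2^0.5 = 2^3 * sqrt(2)
2^3 = 8, sqrt(2) ~ 1.4142136
PP ~ 8 * 1.4142136 = 11.3137088
Rounded to 2 decimals: 11.31

11.31


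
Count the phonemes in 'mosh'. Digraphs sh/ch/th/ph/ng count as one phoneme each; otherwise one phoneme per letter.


Parsing 'mosh' greedily, digraphs first:
  'm' -> consonant phoneme (phonemes so far: 1)
  'o' -> vowel phoneme (phonemes so far: 2)
  'sh' -> digraph (1 consonant phoneme) (phonemes so far: 3)
Total phonemes: 3

3


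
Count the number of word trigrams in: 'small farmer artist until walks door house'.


Word trigrams from [7] words:
  Trigram 1: (small farmer artist)
  Trigram 2: (farmer artist until)
  Trigram 3: (artist until walks)
  Trigram 4: (until walks door)
  Trigram 5: (walks door house)
Total word trigrams: 7 - 2 = 5

5


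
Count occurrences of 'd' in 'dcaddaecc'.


Scanning 'dcaddaecc' for 'd':
  Position 0: 'd' -> MATCH (count: 1)
  Position 3: 'd' -> MATCH (count: 2)
  Position 4: 'd' -> MATCH (count: 3)
Total occurrences of 'd': 3

3


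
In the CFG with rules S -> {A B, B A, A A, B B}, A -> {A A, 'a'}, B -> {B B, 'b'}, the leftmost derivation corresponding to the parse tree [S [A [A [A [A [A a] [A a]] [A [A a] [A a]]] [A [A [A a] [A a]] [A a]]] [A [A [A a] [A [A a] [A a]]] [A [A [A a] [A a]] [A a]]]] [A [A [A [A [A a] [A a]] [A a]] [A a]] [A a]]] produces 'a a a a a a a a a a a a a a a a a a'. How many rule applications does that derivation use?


Every bracketed nonterminal node [X ...] in the tree is produced by exactly one rule application.
Reading the tree off as a leftmost derivation:
  Step 1: S  =>  A A   (applied S -> A A)
  Step 2: A A  =>  A A A   (applied A -> A A)
  Step 3: A A A  =>  A A A A   (applied A -> A A)
  Step 4: A A A A  =>  A A A A A   (applied A -> A A)
  Step 5: A A A A A  =>  A A A A A A   (applied A -> A A)
  Step 6: A A A A A A  =>  a A A A A A   (applied A -> a)
  Step 7: a A A A A A  =>  a a A A A A   (applied A -> a)
  Step 8: a a A A A A  =>  a a A A A A A   (applied A -> A A)
  Step 9: a a A A A A A  =>  a a a A A A A   (applied A -> a)
  Step 10: a a a A A A A  =>  a a a a A A A   (applied A -> a)
  Step 11: a a a a A A A  =>  a a a a A A A A   (applied A -> A A)
  Step 12: a a a a A A A A  =>  a a a a A A A A A   (applied A -> A A)
  Step 13: a a a a A A A A A  =>  a a a a a A A A A   (applied A -> a)
  Step 14: a a a a a A A A A  =>  a a a a a a A A A   (applied A -> a)
  Step 15: a a a a a a A A A  =>  a a a a a a a A A   (applied A -> a)
  Step 16: a a a a a a a A A  =>  a a a a a a a A A A   (applied A -> A A)
  Step 17: a a a a a a a A A A  =>  a a a a a a a A A A A   (applied A -> A A)
  Step 18: a a a a a a a A A A A  =>  a a a a a a a a A A A   (applied A -> a)
  Step 19: a a a a a a a a A A A  =>  a a a a a a a a A A A A   (applied A -> A A)
  Step 20: a a a a a a a a A A A A  =>  a a a a a a a a a A A A   (applied A -> a)
  Step 21: a a a a a a a a a A A A  =>  a a a a a a a a a a A A   (applied A -> a)
  Step 22: a a a a a a a a a a A A  =>  a a a a a a a a a a A A A   (applied A -> A A)
  Step 23: a a a a a a a a a a A A A  =>  a a a a a a a a a a A A A A   (applied A -> A A)
  Step 24: a a a a a a a a a a A A A A  =>  a a a a a a a a a a a A A A   (applied A -> a)
  Step 25: a a a a a a a a a a a A A A  =>  a a a a a a a a a a a a A A   (applied A -> a)
  Step 26: a a a a a a a a a a a a A A  =>  a a a a a a a a a a a a a A   (applied A -> a)
  Step 27: a a a a a a a a a a a a a A  =>  a a a a a a a a a a a a a A A   (applied A -> A A)
  Step 28: a a a a a a a a a a a a a A A  =>  a a a a a a a a a a a a a A A A   (applied A -> A A)
  Step 29: a a a a a a a a a a a a a A A A  =>  a a a a a a a a a a a a a A A A A   (applied A -> A A)
  Step 30: a a a a a a a a a a a a a A A A A  =>  a a a a a a a a a a a a a A A A A A   (applied A -> A A)
  Step 31: a a a a a a a a a a a a a A A A A A  =>  a a a a a a a a a a a a a a A A A A   (applied A -> a)
  Step 32: a a a a a a a a a a a a a a A A A A  =>  a a a a a a a a a a a a a a a A A A   (applied A -> a)
  Step 33: a a a a a a a a a a a a a a a A A A  =>  a a a a a a a a a a a a a a a a A A   (applied A -> a)
  Step 34: a a a a a a a a a a a a a a a a A A  =>  a a a a a a a a a a a a a a a a a A   (applied A -> a)
  Step 35: a a a a a a a a a a a a a a a a a A  =>  a a a a a a a a a a a a a a a a a a   (applied A -> a)
Final yield: a a a a a a a a a a a a a a a a a a
Total rewrite steps: 35

35


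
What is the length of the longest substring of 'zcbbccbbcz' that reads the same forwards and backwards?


Scanning 'zcbbccbbcz' for palindromic substrings.
Substring at positions 0-9: 'zcbbccbbcz'.
Check: reverse('zcbbccbbcz') = 'zcbbccbbcz' -> palindrome confirmed.
No longer palindromic substring exists; longest length = 10

10


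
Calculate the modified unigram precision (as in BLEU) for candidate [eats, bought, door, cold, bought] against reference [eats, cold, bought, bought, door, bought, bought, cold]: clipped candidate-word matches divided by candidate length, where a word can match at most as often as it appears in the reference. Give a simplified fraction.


Reference word counts: {'bought': 4, 'cold': 2, 'door': 1, 'eats': 1}
Checking each candidate word (with clipping):
  'eats' -> in reference (ref count 1, used 1/1) -> match (matches: 1)
  'bought' -> in reference (ref count 4, used 1/4) -> match (matches: 2)
  'door' -> in reference (ref count 1, used 1/1) -> match (matches: 3)
  'cold' -> in reference (ref count 2, used 1/2) -> match (matches: 4)
  'bought' -> in reference (ref count 4, used 2/4) -> match (matches: 5)
Clipped matches: 5, Candidate length: 5
Precision = 5/5 = 1

1


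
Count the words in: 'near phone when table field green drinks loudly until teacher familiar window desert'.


Counting words by splitting on spaces:
  Word 1: 'near'
  Word 2: 'phone'
  Word 3: 'when'
  Word 4: 'table'
  Word 5: 'field'
  Word 6: 'green'
  Word 7: 'drinks'
  Word 8: 'loudly'
  Word 9: 'until'
  Word 10: 'teacher'
  Word 11: 'familiar'
  Word 12: 'window'
  Word 13: 'desert'
Total words: 13

13


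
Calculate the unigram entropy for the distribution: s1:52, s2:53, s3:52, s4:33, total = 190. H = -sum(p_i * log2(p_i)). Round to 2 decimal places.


Computing entropy H = -sum(p_i * log2(p_i)):
  s1: p = 52/190 = 0.2737, -p*log2(p) = 0.5116
  s2: p = 53/190 = 0.2789, -p*log2(p) = 0.5138
  s3: p = 52/190 = 0.2737, -p*log2(p) = 0.5116
  s4: p = 33/190 = 0.1737, -p*log2(p) = 0.4386
H = sum of terms = 1.9756
Rounded to 2 decimals: 1.98

1.98


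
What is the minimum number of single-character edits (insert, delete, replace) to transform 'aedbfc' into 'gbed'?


Building DP table for s1='aedbfc' (len 6) and s2='gbed' (len 4):
       g  b  e  d
    0  1  2  3  4
  a 1  1  2  3  4
  e 2  2  2  2  3
  d 3  3  3  3  2
  b 4  4  3  4  3
  f 5  5  4  4  4
  c 6  6  5  5  5
Edit distance = dp[6][4] = 5

5


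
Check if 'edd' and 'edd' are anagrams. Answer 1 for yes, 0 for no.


Sort characters of 'edd': 'dde'
Sort characters of 'edd': 'dde'
Sorted forms match -> they ARE anagrams
Result: 1

1


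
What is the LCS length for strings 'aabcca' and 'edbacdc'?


DP table for LCS of 'aabcca' and 'edbacdc':
       e  d  b  a  c  d  c
    0  0  0  0  0  0  0  0
  a 0  0  0  0  1  1  1  1
  a 0  0  0  0  1  1  1  1
  b 0  0  0  1  1  1  1  1
  c 0  0  0  1  1  2  2  2
  c 0  0  0  1  1  2  2  3
  a 0  0  0  1  2  2  2  3
LCS: 'acc'
LCS length = 3

3


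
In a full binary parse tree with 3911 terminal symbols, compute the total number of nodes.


Leaf nodes (terminals): 3911
Internal nodes = n - 1 = 3911 - 1 = 3910
Total = leaves + internal = 3911 + 3910 = 7821

7821


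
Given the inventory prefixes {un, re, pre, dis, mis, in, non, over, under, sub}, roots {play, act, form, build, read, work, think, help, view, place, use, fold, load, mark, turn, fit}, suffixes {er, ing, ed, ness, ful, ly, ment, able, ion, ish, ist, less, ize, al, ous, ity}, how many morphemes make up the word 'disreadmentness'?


Segmenting 'disreadmentness' against the inventory:
  'dis' -> prefix (morpheme 1)
  'read' -> root (morpheme 2)
  'ment' -> suffix (morpheme 3)
  'ness' -> suffix (morpheme 4)
Total morphemes: 4

4


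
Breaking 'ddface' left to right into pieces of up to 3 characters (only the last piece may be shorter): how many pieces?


'ddface' has 6 characters.
Chunking with max size 3:
  Chunk 1: 'ddf' (positions 0-2)
  Chunk 2: 'ace' (positions 3-5)
Total chunks: ceil(6 / 3) = 2

2


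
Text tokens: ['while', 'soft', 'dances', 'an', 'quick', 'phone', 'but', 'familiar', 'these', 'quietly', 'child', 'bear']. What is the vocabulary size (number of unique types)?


Listing all tokens and tracking unique types:
  Token 1: 'while' -> NEW (unique so far: 1)
  Token 2: 'soft' -> NEW (unique so far: 2)
  Token 3: 'dances' -> NEW (unique so far: 3)
  Token 4: 'an' -> NEW (unique so far: 4)
  Token 5: 'quick' -> NEW (unique so far: 5)
  Token 6: 'phone' -> NEW (unique so far: 6)
  Token 7: 'but' -> NEW (unique so far: 7)
  Token 8: 'familiar' -> NEW (unique so far: 8)
  Token 9: 'these' -> NEW (unique so far: 9)
  Token 10: 'quietly' -> NEW (unique so far: 10)
  Token 11: 'child' -> NEW (unique so far: 11)
  Token 12: 'bear' -> NEW (unique so far: 12)
Unique types: ('an', 'bear', 'but', 'child', 'dances', 'familiar', 'phone', 'quick', 'quietly', 'soft', 'these', 'while')
Vocabulary size: 12

12


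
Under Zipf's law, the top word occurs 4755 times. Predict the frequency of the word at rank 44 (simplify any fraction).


Zipf's law: freq(rank) = f1 / rank
f1 = 4755, rank = 44
freq = 4755 / 44
GCD(4755, 44) = 1
Simplified: 4755/44

4755/44


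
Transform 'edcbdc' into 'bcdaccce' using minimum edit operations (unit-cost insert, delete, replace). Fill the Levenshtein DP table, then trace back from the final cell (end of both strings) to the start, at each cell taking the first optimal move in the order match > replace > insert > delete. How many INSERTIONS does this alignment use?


Edit distance = 6. Backtracking from cell (6, 8) with preference match > replace > insert > delete,
then listing the resulting alignment 'edcbdc' -> 'bcdaccce' left to right:
  Step 1: insert 'b' [insertion #1]
  Step 2: replace e->c
  Step 3: keep 'd'
  Step 4: insert 'a' [insertion #2]
  Step 5: keep 'c'
  Step 6: replace b->c
  Step 7: replace d->c
  Step 8: replace c->e
Total insertions: 2

2


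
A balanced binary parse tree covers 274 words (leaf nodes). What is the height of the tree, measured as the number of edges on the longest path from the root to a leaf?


In a balanced binary tree with n leaves the deepest leaf is ceil(log2(n)) edges below the root.
log2(274) = 8.0980
ceil(8.0980) = 9
height (edges) = 9

9


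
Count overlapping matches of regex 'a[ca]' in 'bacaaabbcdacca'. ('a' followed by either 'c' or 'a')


Pattern: a[ca] means 'a' followed by either 'c' or 'a'.
Scanning 'bacaaabbcdacca' position-by-position:
  Pos 0: window 'ba' -> no
  Pos 1: window 'ac' -> MATCH
  Pos 2: window 'ca' -> no
  Pos 3: window 'aa' -> MATCH
  Pos 4: window 'aa' -> MATCH
  Pos 5: window 'ab' -> no
  Pos 6: window 'bb' -> no
  Pos 7: window 'bc' -> no
  Pos 8: window 'cd' -> no
  Pos 9: window 'da' -> no
  Pos 10: window 'ac' -> MATCH
  Pos 11: window 'cc' -> no
  Pos 12: window 'ca' -> no
  Pos 13: window 'a' -> no
Total matches: 4

4


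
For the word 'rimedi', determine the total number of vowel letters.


Scanning each character of 'rimedi':
  Position 1: 'r' -> consonant (running count: 0)
  Position 2: 'i' -> vowel (running count: 1)
  Position 3: 'm' -> consonant (running count: 1)
  Position 4: 'e' -> vowel (running count: 2)
  Position 5: 'd' -> consonant (running count: 2)
  Position 6: 'i' -> vowel (running count: 3)
Total vowels: 3

3


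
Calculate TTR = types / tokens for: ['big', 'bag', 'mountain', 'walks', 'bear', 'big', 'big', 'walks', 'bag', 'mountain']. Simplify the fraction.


Tokens: 10
Unique types: ('bag', 'bear', 'big', 'mountain', 'walks') = 5
TTR = 5/10
Simplify: divide both by 5 -> 1/2
TTR = 1/2

1/2


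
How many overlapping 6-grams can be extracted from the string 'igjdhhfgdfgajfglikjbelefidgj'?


String 'igjdhhfgdfgajfglikjbelefidgj' has length L = 28.
Number of overlapping n-grams = L - n + 1
Substituting: 28 - 6 + 1 = 23

23


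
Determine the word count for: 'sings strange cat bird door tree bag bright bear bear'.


Counting words by splitting on spaces:
  Word 1: 'sings'
  Word 2: 'strange'
  Word 3: 'cat'
  Word 4: 'bird'
  Word 5: 'door'
  Word 6: 'tree'
  Word 7: 'bag'
  Word 8: 'bright'
  Word 9: 'bear'
  Word 10: 'bear'
Total words: 10

10


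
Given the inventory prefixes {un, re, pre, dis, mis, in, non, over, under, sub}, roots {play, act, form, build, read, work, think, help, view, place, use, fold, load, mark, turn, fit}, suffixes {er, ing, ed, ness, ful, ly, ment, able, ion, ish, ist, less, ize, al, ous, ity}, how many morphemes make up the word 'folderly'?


Segmenting 'folderly' against the inventory:
  'fold' -> root (morpheme 1)
  'er' -> suffix (morpheme 2)
  'ly' -> suffix (morpheme 3)
Total morphemes: 3

3


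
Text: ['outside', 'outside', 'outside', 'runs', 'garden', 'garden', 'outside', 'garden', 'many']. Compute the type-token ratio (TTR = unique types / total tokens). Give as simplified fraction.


Tokens: 9
Unique types: ('garden', 'many', 'outside', 'runs') = 4
TTR = 4/9
Already in lowest terms.

4/9


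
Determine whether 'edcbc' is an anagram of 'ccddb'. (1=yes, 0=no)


Sort characters of 'edcbc': 'bccde'
Sort characters of 'ccddb': 'bccdd'
Sorted forms differ -> they are NOT anagrams
Result: 0

0


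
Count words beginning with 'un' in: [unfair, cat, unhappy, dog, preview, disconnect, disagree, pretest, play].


Checking each word for prefix 'un':
  'unfair' -> YES, starts with 'un' (count: 1)
  'cat' -> no (count: 1)
  'unhappy' -> YES, starts with 'un' (count: 2)
  'dog' -> no (count: 2)
  'preview' -> no (count: 2)
  'disconnect' -> no (count: 2)
  'disagree' -> no (count: 2)
  'pretest' -> no (count: 2)
  'play' -> no (count: 2)
Total with prefix 'un': 2

2


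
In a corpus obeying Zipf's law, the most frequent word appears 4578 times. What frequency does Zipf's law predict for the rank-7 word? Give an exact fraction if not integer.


Zipf's law: freq(rank) = f1 / rank
f1 = 4578, rank = 7
freq = 4578 / 7
= 654

654


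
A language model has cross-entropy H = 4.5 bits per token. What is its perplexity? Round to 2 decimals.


Perplexity formula: PP = 2^H
H = 4.5
PP = 2^4.5
Decompose: 2^4.5 = 2^4 * 2^0.5 = 2^4 * sqrt(2)
2^4 = 16, sqrt(2) ~ 1.4142136
PP ~ 16 * 1.4142136 = 22.6274176
Rounded to 2 decimals: 22.63

22.63


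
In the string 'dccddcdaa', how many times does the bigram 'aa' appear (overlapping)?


Scanning 'dccddcdaa' for bigram 'aa':
  Position 0: 'dc' -> no
  Position 1: 'cc' -> no
  Position 2: 'cd' -> no
  Position 3: 'dd' -> no
  Position 4: 'dc' -> no
  Position 5: 'cd' -> no
  Position 6: 'da' -> no
  Position 7: 'aa' -> MATCH
Total matches: 1

1


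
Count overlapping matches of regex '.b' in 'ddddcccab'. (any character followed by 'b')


Pattern: .b means any character followed by 'b'.
Scanning 'ddddcccab' position-by-position:
  Pos 0: window 'dd' -> no
  Pos 1: window 'dd' -> no
  Pos 2: window 'dd' -> no
  Pos 3: window 'dc' -> no
  Pos 4: window 'cc' -> no
  Pos 5: window 'cc' -> no
  Pos 6: window 'ca' -> no
  Pos 7: window 'ab' -> MATCH
  Pos 8: window 'b' -> no
Total matches: 1

1


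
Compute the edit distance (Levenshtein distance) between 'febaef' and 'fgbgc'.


Building DP table for s1='febaef' (len 6) and s2='fgbgc' (len 5):
       f  g  b  g  c
    0  1  2  3  4  5
  f 1  0  1  2  3  4
  e 2  1  1  2  3  4
  b 3  2  2  1  2  3
  a 4  3  3  2  2  3
  e 5  4  4  3  3  3
  f 6  5  5  4  4  4
Edit distance = dp[6][5] = 4

4


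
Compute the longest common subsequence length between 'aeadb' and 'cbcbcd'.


DP table for LCS of 'aeadb' and 'cbcbcd':
       c  b  c  b  c  d
    0  0  0  0  0  0  0
  a 0  0  0  0  0  0  0
  e 0  0  0  0  0  0  0
  a 0  0  0  0  0  0  0
  d 0  0  0  0  0  0  1
  b 0  0  1  1  1  1  1
LCS: 'd'
LCS length = 1

1


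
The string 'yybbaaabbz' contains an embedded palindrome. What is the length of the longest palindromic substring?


Scanning 'yybbaaabbz' for palindromic substrings.
Substring at positions 2-8: 'bbaaabb'.
Check: reverse('bbaaabb') = 'bbaaabb' -> palindrome confirmed.
Neighbouring characters ('y' / 'z') break symmetry, so it cannot extend further.
No longer palindromic substring exists; longest length = 7

7
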